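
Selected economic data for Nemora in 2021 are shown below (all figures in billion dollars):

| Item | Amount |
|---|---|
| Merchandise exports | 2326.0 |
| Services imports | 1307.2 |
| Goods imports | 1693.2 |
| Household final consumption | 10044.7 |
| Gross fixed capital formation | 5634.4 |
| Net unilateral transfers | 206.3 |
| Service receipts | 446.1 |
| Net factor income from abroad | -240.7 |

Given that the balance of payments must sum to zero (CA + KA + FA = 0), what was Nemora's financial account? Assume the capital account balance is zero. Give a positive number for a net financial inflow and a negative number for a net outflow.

262.7

Goods balance = 2326.0 - 1693.2 = 632.8
Services balance = 446.1 - 1307.2 = -861.1
Trade balance (goods + services) = 632.8 + (-861.1) = -228.3
Net primary income = -240.7
Net secondary income = 206.3
Current account = -228.3 + (-240.7) + 206.3 = -262.7
Financial account = -(-262.7) = 262.7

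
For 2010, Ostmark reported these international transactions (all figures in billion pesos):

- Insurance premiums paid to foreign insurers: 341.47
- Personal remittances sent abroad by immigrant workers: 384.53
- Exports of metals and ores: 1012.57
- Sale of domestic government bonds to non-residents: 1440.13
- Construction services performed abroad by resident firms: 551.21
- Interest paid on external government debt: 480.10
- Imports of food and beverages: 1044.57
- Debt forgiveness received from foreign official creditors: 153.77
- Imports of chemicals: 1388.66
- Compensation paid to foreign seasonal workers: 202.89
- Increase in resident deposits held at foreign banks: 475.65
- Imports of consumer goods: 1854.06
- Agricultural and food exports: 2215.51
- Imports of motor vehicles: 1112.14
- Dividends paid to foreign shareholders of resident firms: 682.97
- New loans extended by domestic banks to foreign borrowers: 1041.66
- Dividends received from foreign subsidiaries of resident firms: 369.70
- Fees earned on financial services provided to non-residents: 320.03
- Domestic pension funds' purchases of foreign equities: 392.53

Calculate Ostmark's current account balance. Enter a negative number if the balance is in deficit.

Goods: -1388.66 - 1854.06 + 2215.51 - 1112.14 - 1044.57 + 1012.57 = -2171.35
Services: 320.03 - 341.47 + 551.21 = 529.77
Primary income: -202.89 + 369.70 - 480.10 - 682.97 = -996.26
Secondary income: -384.53
Current account = (-2171.35) + 529.77 + (-996.26) + (-384.53) = -3022.37
(Excluded from the current account — financial account: sale of domestic government bonds to non-residents 1440.13, increase in resident deposits held at foreign banks 475.65, new loans extended by domestic banks to foreign borrowers 1041.66, domestic pension funds' purchases of foreign equities 392.53; capital account: debt forgiveness received from foreign official creditors 153.77.)

-3022.37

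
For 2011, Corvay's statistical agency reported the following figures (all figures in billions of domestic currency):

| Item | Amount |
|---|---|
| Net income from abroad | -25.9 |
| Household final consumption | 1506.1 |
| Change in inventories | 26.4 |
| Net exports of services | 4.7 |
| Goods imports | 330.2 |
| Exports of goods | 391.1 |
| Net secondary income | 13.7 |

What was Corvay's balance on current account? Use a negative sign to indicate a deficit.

53.4

Goods balance = 391.1 - 330.2 = 60.9
Services balance = 4.7
Trade balance (goods + services) = 60.9 + 4.7 = 65.6
Net primary income = -25.9
Net secondary income = 13.7
Current account = 65.6 + (-25.9) + 13.7 = 53.4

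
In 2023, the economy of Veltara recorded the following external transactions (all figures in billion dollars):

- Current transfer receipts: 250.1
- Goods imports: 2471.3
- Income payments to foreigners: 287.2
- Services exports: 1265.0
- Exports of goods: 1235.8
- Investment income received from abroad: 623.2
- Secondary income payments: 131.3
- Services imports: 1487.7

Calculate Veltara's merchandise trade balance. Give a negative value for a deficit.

Goods balance = 1235.8 - 2471.3 = -1235.5

-1235.5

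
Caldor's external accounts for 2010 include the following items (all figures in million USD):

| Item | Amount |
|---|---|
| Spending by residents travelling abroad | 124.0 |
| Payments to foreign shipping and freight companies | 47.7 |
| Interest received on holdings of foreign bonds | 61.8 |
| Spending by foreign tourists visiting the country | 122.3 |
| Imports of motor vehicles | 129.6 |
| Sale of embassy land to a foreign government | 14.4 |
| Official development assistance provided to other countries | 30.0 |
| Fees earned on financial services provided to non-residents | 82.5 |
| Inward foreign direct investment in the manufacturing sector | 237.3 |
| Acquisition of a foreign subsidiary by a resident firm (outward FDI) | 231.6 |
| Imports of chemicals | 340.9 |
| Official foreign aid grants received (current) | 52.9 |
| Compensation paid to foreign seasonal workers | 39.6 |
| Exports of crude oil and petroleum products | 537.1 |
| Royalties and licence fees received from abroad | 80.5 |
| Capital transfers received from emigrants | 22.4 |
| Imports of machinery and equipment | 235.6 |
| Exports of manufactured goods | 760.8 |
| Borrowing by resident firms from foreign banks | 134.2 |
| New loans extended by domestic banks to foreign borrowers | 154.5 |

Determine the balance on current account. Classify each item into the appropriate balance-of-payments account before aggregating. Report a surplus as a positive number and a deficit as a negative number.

750.5

Goods: -235.6 + 760.8 + 537.1 - 129.6 - 340.9 = 591.8
Services: -47.7 + 122.3 - 124.0 + 80.5 + 82.5 = 113.6
Primary income: 61.8 - 39.6 = 22.2
Secondary income: -30.0 + 52.9 = 22.9
Current account = 591.8 + 113.6 + 22.2 + 22.9 = 750.5
(Excluded from the current account — capital account: sale of embassy land to a foreign government 14.4, capital transfers received from emigrants 22.4; financial account: inward foreign direct investment in the manufacturing sector 237.3, acquisition of a foreign subsidiary by a resident firm (outward FDI) 231.6, borrowing by resident firms from foreign banks 134.2, new loans extended by domestic banks to foreign borrowers 154.5.)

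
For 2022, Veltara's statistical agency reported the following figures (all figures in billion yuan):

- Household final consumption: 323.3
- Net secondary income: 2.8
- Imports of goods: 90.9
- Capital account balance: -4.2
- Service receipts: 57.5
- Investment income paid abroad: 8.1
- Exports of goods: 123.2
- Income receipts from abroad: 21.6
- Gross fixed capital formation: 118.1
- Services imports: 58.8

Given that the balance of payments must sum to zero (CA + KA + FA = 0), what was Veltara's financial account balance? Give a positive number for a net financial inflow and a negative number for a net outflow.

Goods balance = 123.2 - 90.9 = 32.3
Services balance = 57.5 - 58.8 = -1.3
Trade balance (goods + services) = 32.3 + (-1.3) = 31.0
Net primary income = 21.6 - 8.1 = 13.5
Net secondary income = 2.8
Current account = 31.0 + 13.5 + 2.8 = 47.3
Financial account = -(47.3 + (-4.2)) = -43.1

-43.1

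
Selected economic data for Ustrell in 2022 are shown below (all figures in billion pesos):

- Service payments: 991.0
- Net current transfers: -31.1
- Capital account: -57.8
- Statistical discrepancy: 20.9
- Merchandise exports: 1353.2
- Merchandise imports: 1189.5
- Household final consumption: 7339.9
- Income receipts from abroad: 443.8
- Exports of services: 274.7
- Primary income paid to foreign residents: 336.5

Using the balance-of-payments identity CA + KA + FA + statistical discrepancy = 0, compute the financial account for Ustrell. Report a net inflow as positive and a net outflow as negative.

513.3

Goods balance = 1353.2 - 1189.5 = 163.7
Services balance = 274.7 - 991.0 = -716.3
Trade balance (goods + services) = 163.7 + (-716.3) = -552.6
Net primary income = 443.8 - 336.5 = 107.3
Net secondary income = -31.1
Current account = -552.6 + 107.3 + (-31.1) = -476.4
Financial account = -(-476.4 + (-57.8) + 20.9) = 513.3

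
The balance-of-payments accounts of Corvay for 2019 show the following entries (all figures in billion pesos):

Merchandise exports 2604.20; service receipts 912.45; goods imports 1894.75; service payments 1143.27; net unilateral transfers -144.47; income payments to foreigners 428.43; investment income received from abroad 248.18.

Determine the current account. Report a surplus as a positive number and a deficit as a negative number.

Goods balance = 2604.20 - 1894.75 = 709.45
Services balance = 912.45 - 1143.27 = -230.82
Trade balance (goods + services) = 709.45 + (-230.82) = 478.63
Net primary income = 248.18 - 428.43 = -180.25
Net secondary income = -144.47
Current account = 478.63 + (-180.25) + (-144.47) = 153.91

153.91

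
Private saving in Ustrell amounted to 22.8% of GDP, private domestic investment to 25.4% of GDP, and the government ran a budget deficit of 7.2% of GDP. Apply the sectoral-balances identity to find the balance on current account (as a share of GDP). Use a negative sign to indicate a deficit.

By the sectoral-balances identity, CA = (S_private - I) + (T - G).
Private balance = 22.8 - 25.4 = -2.6
Government balance (T - G) = -7.2
CA = -2.6 + (-7.2) = -9.8

-9.8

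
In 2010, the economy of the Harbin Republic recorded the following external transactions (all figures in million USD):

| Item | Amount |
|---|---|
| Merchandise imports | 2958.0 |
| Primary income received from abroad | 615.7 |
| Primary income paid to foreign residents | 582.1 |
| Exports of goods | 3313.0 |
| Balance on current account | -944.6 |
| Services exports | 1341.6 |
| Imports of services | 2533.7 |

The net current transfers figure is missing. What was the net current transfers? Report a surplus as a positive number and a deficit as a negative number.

Current account = goods balance + services balance + net primary income + net secondary income
Sum of the known components = -803.5
Net current transfers = CA - (known components) = -944.6 - (-803.5) = -141.1

-141.1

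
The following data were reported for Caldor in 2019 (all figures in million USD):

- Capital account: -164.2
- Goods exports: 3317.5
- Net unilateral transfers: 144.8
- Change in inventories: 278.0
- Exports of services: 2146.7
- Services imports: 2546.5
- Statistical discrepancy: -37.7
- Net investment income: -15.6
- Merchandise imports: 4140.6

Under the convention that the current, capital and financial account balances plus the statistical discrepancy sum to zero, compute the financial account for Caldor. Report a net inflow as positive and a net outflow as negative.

Goods balance = 3317.5 - 4140.6 = -823.1
Services balance = 2146.7 - 2546.5 = -399.8
Trade balance (goods + services) = -823.1 + (-399.8) = -1222.9
Net primary income = -15.6
Net secondary income = 144.8
Current account = -1222.9 + (-15.6) + 144.8 = -1093.7
Financial account = -(-1093.7 + (-164.2) + (-37.7)) = 1295.6

1295.6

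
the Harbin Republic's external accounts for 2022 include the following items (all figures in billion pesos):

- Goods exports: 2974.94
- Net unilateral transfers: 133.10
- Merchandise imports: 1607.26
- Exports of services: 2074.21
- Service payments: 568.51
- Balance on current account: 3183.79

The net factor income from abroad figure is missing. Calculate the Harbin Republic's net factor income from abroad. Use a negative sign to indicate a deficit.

177.31

Current account = goods balance + services balance + net primary income + net secondary income
Sum of the known components = 3006.48
Net factor income from abroad = CA - (known components) = 3183.79 - 3006.48 = 177.31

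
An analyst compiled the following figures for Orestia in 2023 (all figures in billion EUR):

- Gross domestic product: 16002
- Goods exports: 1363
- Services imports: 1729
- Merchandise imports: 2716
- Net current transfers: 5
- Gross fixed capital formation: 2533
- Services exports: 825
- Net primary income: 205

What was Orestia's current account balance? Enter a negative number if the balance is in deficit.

Goods balance = 1363 - 2716 = -1353
Services balance = 825 - 1729 = -904
Trade balance (goods + services) = -1353 + (-904) = -2257
Net primary income = 205
Net secondary income = 5
Current account = -2257 + 205 + 5 = -2047

-2047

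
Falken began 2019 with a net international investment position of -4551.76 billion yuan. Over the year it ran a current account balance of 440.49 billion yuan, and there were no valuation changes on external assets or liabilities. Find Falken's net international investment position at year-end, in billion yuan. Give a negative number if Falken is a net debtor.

-4111.27

With no valuation effects, change in NIIP = current account = 440.49
End-of-year NIIP = -4551.76 + 440.49 = -4111.27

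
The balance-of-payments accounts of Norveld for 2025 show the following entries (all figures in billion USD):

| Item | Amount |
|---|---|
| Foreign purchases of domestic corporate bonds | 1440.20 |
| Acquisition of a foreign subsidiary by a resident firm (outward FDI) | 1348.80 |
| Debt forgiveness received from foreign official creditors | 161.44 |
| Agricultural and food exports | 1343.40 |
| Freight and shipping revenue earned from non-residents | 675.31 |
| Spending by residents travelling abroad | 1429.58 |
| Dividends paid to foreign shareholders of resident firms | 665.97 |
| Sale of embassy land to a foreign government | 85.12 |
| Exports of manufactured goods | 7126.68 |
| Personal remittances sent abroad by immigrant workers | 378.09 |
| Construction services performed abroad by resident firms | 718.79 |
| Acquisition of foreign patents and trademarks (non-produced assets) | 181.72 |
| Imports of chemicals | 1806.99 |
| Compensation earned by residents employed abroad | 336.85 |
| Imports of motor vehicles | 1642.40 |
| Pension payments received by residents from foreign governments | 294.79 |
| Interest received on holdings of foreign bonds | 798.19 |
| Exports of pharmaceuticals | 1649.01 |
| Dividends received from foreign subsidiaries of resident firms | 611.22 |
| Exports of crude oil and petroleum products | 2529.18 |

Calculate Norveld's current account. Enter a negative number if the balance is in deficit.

Goods: 7126.68 + 2529.18 + 1343.40 - 1642.40 - 1806.99 + 1649.01 = 9198.88
Services: -1429.58 + 675.31 + 718.79 = -35.48
Primary income: 611.22 + 798.19 - 665.97 + 336.85 = 1080.29
Secondary income: 294.79 - 378.09 = -83.30
Current account = 9198.88 + (-35.48) + 1080.29 + (-83.30) = 10160.39
(Excluded from the current account — financial account: foreign purchases of domestic corporate bonds 1440.20, acquisition of a foreign subsidiary by a resident firm (outward FDI) 1348.80; capital account: debt forgiveness received from foreign official creditors 161.44, sale of embassy land to a foreign government 85.12, acquisition of foreign patents and trademarks (non-produced assets) 181.72.)

10160.39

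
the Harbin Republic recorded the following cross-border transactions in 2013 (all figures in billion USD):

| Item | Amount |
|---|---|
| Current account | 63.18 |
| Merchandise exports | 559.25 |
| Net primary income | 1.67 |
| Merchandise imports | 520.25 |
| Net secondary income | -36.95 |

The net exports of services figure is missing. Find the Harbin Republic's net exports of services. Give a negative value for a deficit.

59.46

Current account = goods balance + services balance + net primary income + net secondary income
Sum of the known components = 3.72
Net exports of services = CA - (known components) = 63.18 - 3.72 = 59.46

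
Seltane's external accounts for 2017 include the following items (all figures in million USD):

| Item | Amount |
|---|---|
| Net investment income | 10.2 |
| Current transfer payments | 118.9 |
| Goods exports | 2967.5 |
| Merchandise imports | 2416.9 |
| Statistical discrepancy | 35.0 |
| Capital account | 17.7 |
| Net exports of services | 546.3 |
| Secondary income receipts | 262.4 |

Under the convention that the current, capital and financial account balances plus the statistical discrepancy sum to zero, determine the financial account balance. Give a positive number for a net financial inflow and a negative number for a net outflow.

-1303.3

Goods balance = 2967.5 - 2416.9 = 550.6
Services balance = 546.3
Trade balance (goods + services) = 550.6 + 546.3 = 1096.9
Net primary income = 10.2
Net secondary income = 262.4 - 118.9 = 143.5
Current account = 1096.9 + 10.2 + 143.5 = 1250.6
Financial account = -(1250.6 + 17.7 + 35.0) = -1303.3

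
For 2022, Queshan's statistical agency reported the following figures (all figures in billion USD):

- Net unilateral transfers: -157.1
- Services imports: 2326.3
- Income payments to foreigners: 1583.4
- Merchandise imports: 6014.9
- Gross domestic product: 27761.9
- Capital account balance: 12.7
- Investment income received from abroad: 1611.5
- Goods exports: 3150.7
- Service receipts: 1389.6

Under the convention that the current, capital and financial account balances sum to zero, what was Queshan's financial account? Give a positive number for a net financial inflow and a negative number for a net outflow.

3917.2

Goods balance = 3150.7 - 6014.9 = -2864.2
Services balance = 1389.6 - 2326.3 = -936.7
Trade balance (goods + services) = -2864.2 + (-936.7) = -3800.9
Net primary income = 1611.5 - 1583.4 = 28.1
Net secondary income = -157.1
Current account = -3800.9 + 28.1 + (-157.1) = -3929.9
Financial account = -(-3929.9 + 12.7) = 3917.2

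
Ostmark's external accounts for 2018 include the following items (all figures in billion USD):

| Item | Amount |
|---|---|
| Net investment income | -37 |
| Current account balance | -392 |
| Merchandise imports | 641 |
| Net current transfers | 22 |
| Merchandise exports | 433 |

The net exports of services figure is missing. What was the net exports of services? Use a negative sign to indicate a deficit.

Current account = goods balance + services balance + net primary income + net secondary income
Sum of the known components = -223
Net exports of services = CA - (known components) = -392 - (-223) = -169

-169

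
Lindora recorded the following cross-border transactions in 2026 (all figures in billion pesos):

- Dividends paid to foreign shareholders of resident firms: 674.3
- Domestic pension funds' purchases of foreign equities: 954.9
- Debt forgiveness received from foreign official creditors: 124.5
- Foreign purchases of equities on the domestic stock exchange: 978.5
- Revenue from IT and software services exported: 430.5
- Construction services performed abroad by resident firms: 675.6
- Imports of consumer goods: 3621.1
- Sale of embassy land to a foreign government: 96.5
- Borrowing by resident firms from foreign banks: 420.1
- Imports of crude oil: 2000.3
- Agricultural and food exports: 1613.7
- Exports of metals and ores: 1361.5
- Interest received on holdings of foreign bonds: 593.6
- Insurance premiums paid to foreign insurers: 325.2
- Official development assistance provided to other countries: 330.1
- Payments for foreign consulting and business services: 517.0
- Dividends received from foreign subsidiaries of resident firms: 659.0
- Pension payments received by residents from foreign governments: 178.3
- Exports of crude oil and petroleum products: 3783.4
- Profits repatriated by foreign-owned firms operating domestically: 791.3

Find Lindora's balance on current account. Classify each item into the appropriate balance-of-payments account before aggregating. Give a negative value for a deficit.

Goods: 3783.4 - 2000.3 - 3621.1 + 1361.5 + 1613.7 = 1137.2
Services: -517.0 + 675.6 - 325.2 + 430.5 = 263.9
Primary income: -674.3 + 593.6 - 791.3 + 659.0 = -213.0
Secondary income: 178.3 - 330.1 = -151.8
Current account = 1137.2 + 263.9 + (-213.0) + (-151.8) = 1036.3
(Excluded from the current account — financial account: domestic pension funds' purchases of foreign equities 954.9, foreign purchases of equities on the domestic stock exchange 978.5, borrowing by resident firms from foreign banks 420.1; capital account: debt forgiveness received from foreign official creditors 124.5, sale of embassy land to a foreign government 96.5.)

1036.3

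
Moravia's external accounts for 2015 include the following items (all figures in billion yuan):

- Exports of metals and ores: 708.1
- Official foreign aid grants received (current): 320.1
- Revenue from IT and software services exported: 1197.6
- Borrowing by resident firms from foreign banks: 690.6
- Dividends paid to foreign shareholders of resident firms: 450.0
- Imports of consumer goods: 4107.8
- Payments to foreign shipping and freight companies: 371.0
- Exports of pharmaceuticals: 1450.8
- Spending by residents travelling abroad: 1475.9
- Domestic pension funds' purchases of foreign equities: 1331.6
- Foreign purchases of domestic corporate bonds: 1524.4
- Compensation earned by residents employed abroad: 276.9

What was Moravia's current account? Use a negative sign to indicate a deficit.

Goods: 708.1 + 1450.8 - 4107.8 = -1948.9
Services: -371.0 + 1197.6 - 1475.9 = -649.3
Primary income: 276.9 - 450.0 = -173.1
Secondary income: 320.1
Current account = (-1948.9) + (-649.3) + (-173.1) + 320.1 = -2451.2
(Excluded from the current account — financial account: borrowing by resident firms from foreign banks 690.6, domestic pension funds' purchases of foreign equities 1331.6, foreign purchases of domestic corporate bonds 1524.4.)

-2451.2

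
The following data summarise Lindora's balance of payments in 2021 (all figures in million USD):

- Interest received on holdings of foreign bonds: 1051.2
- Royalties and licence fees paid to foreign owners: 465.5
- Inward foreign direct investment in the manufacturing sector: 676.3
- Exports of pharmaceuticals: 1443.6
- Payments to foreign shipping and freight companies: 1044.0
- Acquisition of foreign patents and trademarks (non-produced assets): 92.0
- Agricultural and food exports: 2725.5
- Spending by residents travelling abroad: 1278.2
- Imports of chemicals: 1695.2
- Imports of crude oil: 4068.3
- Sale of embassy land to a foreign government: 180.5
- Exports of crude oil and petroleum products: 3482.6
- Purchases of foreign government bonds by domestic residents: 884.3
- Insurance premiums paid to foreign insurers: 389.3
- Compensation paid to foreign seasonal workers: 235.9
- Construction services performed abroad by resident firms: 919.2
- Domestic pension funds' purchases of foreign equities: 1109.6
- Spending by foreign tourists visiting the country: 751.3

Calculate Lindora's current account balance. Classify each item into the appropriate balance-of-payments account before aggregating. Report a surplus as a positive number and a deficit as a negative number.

Goods: 2725.5 + 1443.6 - 4068.3 + 3482.6 - 1695.2 = 1888.2
Services: -465.5 + 919.2 - 1044.0 + 751.3 - 389.3 - 1278.2 = -1506.5
Primary income: -235.9 + 1051.2 = 815.3
Current account = 1888.2 + (-1506.5) + 815.3 = 1197.0
(Excluded from the current account — financial account: inward foreign direct investment in the manufacturing sector 676.3, purchases of foreign government bonds by domestic residents 884.3, domestic pension funds' purchases of foreign equities 1109.6; capital account: acquisition of foreign patents and trademarks (non-produced assets) 92.0, sale of embassy land to a foreign government 180.5.)

1197.0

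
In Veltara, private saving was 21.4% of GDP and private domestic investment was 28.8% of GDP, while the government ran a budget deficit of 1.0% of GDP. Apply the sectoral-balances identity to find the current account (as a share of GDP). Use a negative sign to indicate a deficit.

-8.4

By the sectoral-balances identity, CA = (S_private - I) + (T - G).
Private balance = 21.4 - 28.8 = -7.4
Government balance (T - G) = -1.0
CA = -7.4 + (-1.0) = -8.4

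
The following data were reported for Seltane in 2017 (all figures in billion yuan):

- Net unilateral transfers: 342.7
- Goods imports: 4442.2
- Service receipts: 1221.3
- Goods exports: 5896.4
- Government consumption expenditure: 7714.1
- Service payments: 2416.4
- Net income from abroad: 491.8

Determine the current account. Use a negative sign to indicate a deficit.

Goods balance = 5896.4 - 4442.2 = 1454.2
Services balance = 1221.3 - 2416.4 = -1195.1
Trade balance (goods + services) = 1454.2 + (-1195.1) = 259.1
Net primary income = 491.8
Net secondary income = 342.7
Current account = 259.1 + 491.8 + 342.7 = 1093.6

1093.6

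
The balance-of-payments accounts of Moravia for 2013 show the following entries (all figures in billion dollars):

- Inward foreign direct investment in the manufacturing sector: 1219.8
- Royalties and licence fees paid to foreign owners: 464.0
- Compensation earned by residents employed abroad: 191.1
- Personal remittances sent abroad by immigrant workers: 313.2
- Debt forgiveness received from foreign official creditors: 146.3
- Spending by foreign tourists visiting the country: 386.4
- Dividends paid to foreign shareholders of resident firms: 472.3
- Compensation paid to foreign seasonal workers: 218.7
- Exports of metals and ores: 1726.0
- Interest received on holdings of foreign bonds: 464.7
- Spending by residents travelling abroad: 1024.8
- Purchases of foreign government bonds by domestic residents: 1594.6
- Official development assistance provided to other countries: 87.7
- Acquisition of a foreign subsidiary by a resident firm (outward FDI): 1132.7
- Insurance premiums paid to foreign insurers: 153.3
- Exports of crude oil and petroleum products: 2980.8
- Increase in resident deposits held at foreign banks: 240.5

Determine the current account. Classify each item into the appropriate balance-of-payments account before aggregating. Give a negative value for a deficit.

Goods: 1726.0 + 2980.8 = 4706.8
Services: -464.0 - 1024.8 + 386.4 - 153.3 = -1255.7
Primary income: -472.3 - 218.7 + 191.1 + 464.7 = -35.2
Secondary income: -313.2 - 87.7 = -400.9
Current account = 4706.8 + (-1255.7) + (-35.2) + (-400.9) = 3015.0
(Excluded from the current account — financial account: inward foreign direct investment in the manufacturing sector 1219.8, purchases of foreign government bonds by domestic residents 1594.6, acquisition of a foreign subsidiary by a resident firm (outward FDI) 1132.7, increase in resident deposits held at foreign banks 240.5; capital account: debt forgiveness received from foreign official creditors 146.3.)

3015.0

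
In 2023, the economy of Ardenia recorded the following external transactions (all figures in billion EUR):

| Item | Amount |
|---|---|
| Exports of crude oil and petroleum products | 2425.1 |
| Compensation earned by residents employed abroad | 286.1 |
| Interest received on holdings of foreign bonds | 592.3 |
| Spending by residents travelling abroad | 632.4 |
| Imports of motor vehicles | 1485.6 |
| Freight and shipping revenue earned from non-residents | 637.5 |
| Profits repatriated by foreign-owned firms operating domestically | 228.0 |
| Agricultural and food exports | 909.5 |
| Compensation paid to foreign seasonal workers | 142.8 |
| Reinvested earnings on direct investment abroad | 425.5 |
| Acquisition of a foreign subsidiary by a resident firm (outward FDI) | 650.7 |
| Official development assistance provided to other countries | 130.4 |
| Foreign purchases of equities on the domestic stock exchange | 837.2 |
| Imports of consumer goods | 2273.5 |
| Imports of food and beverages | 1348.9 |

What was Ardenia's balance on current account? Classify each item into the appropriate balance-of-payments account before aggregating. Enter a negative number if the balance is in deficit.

-965.6

Goods: 2425.1 - 2273.5 - 1485.6 - 1348.9 + 909.5 = -1773.4
Services: -632.4 + 637.5 = 5.1
Primary income: -142.8 + 425.5 + 286.1 + 592.3 - 228.0 = 933.1
Secondary income: -130.4
Current account = (-1773.4) + 5.1 + 933.1 + (-130.4) = -965.6
(Excluded from the current account — financial account: acquisition of a foreign subsidiary by a resident firm (outward FDI) 650.7, foreign purchases of equities on the domestic stock exchange 837.2.)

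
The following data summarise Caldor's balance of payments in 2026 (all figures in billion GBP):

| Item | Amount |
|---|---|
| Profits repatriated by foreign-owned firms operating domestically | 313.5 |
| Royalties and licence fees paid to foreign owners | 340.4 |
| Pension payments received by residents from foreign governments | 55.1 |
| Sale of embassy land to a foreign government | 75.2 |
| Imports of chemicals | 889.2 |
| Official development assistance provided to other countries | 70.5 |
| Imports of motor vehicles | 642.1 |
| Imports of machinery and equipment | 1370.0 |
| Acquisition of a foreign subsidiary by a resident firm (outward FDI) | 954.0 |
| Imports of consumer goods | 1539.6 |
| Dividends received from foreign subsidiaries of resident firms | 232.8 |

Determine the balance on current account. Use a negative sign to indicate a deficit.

Goods: -1539.6 - 1370.0 - 889.2 - 642.1 = -4440.9
Services: -340.4
Primary income: -313.5 + 232.8 = -80.7
Secondary income: -70.5 + 55.1 = -15.4
Current account = (-4440.9) + (-340.4) + (-80.7) + (-15.4) = -4877.4
(Excluded from the current account — capital account: sale of embassy land to a foreign government 75.2; financial account: acquisition of a foreign subsidiary by a resident firm (outward FDI) 954.0.)

-4877.4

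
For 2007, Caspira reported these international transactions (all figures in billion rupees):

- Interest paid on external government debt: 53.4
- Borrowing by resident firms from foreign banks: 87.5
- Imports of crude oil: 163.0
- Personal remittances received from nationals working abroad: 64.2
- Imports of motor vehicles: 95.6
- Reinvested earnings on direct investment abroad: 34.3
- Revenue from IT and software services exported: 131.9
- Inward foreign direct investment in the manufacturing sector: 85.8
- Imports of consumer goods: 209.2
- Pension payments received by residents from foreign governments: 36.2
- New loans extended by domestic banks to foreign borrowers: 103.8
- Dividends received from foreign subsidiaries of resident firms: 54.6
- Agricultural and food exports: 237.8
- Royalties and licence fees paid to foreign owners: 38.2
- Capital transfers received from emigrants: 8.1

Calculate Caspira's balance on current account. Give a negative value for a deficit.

-0.4

Goods: -163.0 - 209.2 + 237.8 - 95.6 = -230.0
Services: 131.9 - 38.2 = 93.7
Primary income: -53.4 + 54.6 + 34.3 = 35.5
Secondary income: 64.2 + 36.2 = 100.4
Current account = (-230.0) + 93.7 + 35.5 + 100.4 = -0.4
(Excluded from the current account — financial account: borrowing by resident firms from foreign banks 87.5, inward foreign direct investment in the manufacturing sector 85.8, new loans extended by domestic banks to foreign borrowers 103.8; capital account: capital transfers received from emigrants 8.1.)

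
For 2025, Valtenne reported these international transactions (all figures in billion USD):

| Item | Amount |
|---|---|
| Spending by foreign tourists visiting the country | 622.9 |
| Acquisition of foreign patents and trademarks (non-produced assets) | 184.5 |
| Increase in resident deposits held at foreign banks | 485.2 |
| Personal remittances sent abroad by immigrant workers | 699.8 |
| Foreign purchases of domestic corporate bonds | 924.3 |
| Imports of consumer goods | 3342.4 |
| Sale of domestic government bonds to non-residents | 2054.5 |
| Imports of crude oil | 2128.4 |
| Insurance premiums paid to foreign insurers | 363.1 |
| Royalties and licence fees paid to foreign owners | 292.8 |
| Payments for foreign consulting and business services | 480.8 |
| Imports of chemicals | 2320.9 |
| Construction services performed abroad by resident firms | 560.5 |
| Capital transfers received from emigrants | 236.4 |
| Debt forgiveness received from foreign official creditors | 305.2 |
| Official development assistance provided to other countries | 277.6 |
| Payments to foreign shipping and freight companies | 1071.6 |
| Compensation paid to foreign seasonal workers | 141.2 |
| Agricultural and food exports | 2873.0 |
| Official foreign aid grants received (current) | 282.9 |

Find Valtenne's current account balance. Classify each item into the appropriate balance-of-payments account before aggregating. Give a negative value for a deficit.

Goods: 2873.0 - 2128.4 - 2320.9 - 3342.4 = -4918.7
Services: 622.9 + 560.5 - 1071.6 - 363.1 - 292.8 - 480.8 = -1024.9
Primary income: -141.2
Secondary income: 282.9 - 699.8 - 277.6 = -694.5
Current account = (-4918.7) + (-1024.9) + (-141.2) + (-694.5) = -6779.3
(Excluded from the current account — capital account: acquisition of foreign patents and trademarks (non-produced assets) 184.5, capital transfers received from emigrants 236.4, debt forgiveness received from foreign official creditors 305.2; financial account: increase in resident deposits held at foreign banks 485.2, foreign purchases of domestic corporate bonds 924.3, sale of domestic government bonds to non-residents 2054.5.)

-6779.3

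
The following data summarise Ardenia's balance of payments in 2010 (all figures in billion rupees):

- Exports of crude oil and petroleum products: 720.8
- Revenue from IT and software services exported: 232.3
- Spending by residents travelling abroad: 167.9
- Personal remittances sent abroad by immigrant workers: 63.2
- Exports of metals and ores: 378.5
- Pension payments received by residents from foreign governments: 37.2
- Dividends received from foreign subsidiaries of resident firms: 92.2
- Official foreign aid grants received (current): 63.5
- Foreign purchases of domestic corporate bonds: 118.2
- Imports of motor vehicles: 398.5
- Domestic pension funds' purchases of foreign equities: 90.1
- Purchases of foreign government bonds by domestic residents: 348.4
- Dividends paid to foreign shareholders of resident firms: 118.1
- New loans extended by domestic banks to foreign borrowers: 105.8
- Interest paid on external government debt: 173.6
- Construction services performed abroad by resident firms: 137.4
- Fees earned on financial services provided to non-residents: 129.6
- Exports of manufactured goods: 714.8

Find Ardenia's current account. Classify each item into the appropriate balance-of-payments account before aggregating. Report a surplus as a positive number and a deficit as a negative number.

1585.0

Goods: 378.5 - 398.5 + 720.8 + 714.8 = 1415.6
Services: 129.6 + 232.3 + 137.4 - 167.9 = 331.4
Primary income: -118.1 + 92.2 - 173.6 = -199.5
Secondary income: -63.2 + 37.2 + 63.5 = 37.5
Current account = 1415.6 + 331.4 + (-199.5) + 37.5 = 1585.0
(Excluded from the current account — financial account: foreign purchases of domestic corporate bonds 118.2, domestic pension funds' purchases of foreign equities 90.1, purchases of foreign government bonds by domestic residents 348.4, new loans extended by domestic banks to foreign borrowers 105.8.)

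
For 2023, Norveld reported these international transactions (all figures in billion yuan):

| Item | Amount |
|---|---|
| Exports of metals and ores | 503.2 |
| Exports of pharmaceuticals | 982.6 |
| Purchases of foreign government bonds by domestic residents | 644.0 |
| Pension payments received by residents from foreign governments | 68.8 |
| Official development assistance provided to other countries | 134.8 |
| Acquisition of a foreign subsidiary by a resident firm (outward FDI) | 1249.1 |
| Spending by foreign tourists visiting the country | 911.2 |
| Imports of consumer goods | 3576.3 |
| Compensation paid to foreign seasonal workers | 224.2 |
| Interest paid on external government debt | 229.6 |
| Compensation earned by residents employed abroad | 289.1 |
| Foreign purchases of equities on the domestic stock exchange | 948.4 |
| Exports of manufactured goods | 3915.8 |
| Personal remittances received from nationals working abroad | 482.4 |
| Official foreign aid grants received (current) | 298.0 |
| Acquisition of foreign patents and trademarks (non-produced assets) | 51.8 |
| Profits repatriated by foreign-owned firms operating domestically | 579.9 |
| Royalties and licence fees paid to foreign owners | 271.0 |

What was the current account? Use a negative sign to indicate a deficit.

Goods: 3915.8 + 503.2 - 3576.3 + 982.6 = 1825.3
Services: 911.2 - 271.0 = 640.2
Primary income: -229.6 - 224.2 + 289.1 - 579.9 = -744.6
Secondary income: 482.4 + 68.8 - 134.8 + 298.0 = 714.4
Current account = 1825.3 + 640.2 + (-744.6) + 714.4 = 2435.3
(Excluded from the current account — financial account: purchases of foreign government bonds by domestic residents 644.0, acquisition of a foreign subsidiary by a resident firm (outward FDI) 1249.1, foreign purchases of equities on the domestic stock exchange 948.4; capital account: acquisition of foreign patents and trademarks (non-produced assets) 51.8.)

2435.3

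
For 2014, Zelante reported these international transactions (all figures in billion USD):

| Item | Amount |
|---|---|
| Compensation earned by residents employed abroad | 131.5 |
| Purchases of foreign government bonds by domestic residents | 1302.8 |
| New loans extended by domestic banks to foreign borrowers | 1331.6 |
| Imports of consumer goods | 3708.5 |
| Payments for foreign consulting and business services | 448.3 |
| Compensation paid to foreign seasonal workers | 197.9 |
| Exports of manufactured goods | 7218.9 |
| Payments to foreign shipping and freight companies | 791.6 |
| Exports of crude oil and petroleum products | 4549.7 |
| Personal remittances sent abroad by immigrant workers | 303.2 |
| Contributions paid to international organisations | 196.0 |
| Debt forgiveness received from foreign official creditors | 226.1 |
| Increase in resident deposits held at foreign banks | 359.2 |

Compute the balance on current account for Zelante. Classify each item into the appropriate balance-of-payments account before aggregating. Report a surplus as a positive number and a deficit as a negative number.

6254.6

Goods: -3708.5 + 4549.7 + 7218.9 = 8060.1
Services: -791.6 - 448.3 = -1239.9
Primary income: 131.5 - 197.9 = -66.4
Secondary income: -196.0 - 303.2 = -499.2
Current account = 8060.1 + (-1239.9) + (-66.4) + (-499.2) = 6254.6
(Excluded from the current account — financial account: purchases of foreign government bonds by domestic residents 1302.8, new loans extended by domestic banks to foreign borrowers 1331.6, increase in resident deposits held at foreign banks 359.2; capital account: debt forgiveness received from foreign official creditors 226.1.)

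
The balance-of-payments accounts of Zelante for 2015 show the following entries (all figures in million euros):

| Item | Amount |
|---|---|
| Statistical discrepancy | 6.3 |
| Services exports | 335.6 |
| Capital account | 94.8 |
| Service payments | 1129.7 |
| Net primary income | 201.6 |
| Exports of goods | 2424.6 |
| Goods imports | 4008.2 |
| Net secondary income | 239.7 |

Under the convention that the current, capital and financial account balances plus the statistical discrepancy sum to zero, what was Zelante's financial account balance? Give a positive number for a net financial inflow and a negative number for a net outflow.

1835.3

Goods balance = 2424.6 - 4008.2 = -1583.6
Services balance = 335.6 - 1129.7 = -794.1
Trade balance (goods + services) = -1583.6 + (-794.1) = -2377.7
Net primary income = 201.6
Net secondary income = 239.7
Current account = -2377.7 + 201.6 + 239.7 = -1936.4
Financial account = -(-1936.4 + 94.8 + 6.3) = 1835.3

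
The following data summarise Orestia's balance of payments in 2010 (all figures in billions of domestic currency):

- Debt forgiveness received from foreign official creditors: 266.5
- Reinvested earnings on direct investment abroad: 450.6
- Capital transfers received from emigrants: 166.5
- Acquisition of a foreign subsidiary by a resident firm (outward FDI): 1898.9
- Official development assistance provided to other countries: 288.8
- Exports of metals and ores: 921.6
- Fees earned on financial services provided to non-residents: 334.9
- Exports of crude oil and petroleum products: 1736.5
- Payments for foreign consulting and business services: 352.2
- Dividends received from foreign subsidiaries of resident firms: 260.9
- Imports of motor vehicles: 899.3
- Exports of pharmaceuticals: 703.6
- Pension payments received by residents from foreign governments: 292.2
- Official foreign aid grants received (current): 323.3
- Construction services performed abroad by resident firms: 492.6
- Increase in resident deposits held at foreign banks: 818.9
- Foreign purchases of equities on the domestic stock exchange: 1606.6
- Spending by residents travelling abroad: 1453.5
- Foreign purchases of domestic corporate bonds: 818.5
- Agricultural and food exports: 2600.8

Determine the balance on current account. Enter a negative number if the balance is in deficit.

Goods: 703.6 + 2600.8 + 921.6 + 1736.5 - 899.3 = 5063.2
Services: -1453.5 - 352.2 + 492.6 + 334.9 = -978.2
Primary income: 260.9 + 450.6 = 711.5
Secondary income: -288.8 + 292.2 + 323.3 = 326.7
Current account = 5063.2 + (-978.2) + 711.5 + 326.7 = 5123.2
(Excluded from the current account — capital account: debt forgiveness received from foreign official creditors 266.5, capital transfers received from emigrants 166.5; financial account: acquisition of a foreign subsidiary by a resident firm (outward FDI) 1898.9, increase in resident deposits held at foreign banks 818.9, foreign purchases of equities on the domestic stock exchange 1606.6, foreign purchases of domestic corporate bonds 818.5.)

5123.2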